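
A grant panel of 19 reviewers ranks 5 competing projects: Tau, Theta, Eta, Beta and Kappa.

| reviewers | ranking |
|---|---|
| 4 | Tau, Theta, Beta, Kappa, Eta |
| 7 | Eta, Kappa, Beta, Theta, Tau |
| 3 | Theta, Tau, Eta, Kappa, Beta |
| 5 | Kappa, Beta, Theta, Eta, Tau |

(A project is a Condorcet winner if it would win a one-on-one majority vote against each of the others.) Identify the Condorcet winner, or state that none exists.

Head-to-head results (19 reviewers):
Tau vs Theta: Tau preferred on 4 ballots; Theta wins 15–4.
Tau vs Eta: Tau is ranked higher on 4+3 = 7 ballots, Eta on 12. Eta wins 12–7.
Tau vs Beta: Tau preferred on 4+3 = 7 ballots; Beta wins 12–7.
Tau vs Kappa: Tau preferred on 4+3 = 7 ballots; Kappa wins 12–7.
Theta vs Eta: Theta preferred on 4+3+5 = 12 ballots; Theta wins 12–7.
Theta vs Beta: Theta is ranked higher on 4+3 = 7 ballots, Beta on 12. Beta wins 12–7.
Theta vs Kappa: Theta preferred on 4+3 = 7 ballots; Kappa wins 12–7.
Eta vs Beta: 7+3 = 10 for Eta, 9 for Beta — Eta by 10–9.
Eta vs Kappa: Eta preferred on 7+3 = 10 ballots; Eta wins 10–9.
Beta vs Kappa: 4 for Beta, 15 for Kappa — Kappa by 15–4.
No project is unbeaten: Tau loses to Theta; Theta loses to Beta; Eta loses to Theta; Beta loses to Eta; Kappa loses to Eta. In particular Theta > Eta > Beta > Theta is a majority cycle — no Condorcet winner exists.

none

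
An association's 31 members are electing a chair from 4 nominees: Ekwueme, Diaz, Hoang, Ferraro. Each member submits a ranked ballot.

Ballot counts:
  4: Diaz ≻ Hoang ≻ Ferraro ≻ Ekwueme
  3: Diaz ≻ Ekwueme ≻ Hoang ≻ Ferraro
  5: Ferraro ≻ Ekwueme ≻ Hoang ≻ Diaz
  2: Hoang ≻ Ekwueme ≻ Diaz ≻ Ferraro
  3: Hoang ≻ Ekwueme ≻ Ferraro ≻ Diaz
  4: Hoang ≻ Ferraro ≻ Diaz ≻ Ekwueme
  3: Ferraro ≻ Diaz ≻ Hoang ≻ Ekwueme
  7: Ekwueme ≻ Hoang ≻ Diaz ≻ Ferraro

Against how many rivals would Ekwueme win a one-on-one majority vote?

Ekwueme against each rival (31 voters):
Ekwueme vs Diaz: Ekwueme is ranked higher on 5+2+3+7 = 17 ballots, Diaz on 14. Ekwueme wins 17–14.
Ekwueme vs Hoang: Ekwueme is ranked higher on 3+5+7 = 15 ballots, Hoang on 16. Hoang wins 16–15.
Ekwueme vs Ferraro: Ferraro wins 16–15.
Ekwueme beats Diaz; loses to Hoang, Ferraro — 1 pairwise win.

1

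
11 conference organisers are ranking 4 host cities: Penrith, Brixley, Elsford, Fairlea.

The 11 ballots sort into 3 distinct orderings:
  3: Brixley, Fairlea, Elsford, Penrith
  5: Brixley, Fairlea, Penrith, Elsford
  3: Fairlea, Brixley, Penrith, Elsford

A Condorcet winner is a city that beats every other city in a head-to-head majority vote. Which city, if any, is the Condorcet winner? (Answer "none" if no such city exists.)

Head-to-head results (11 organisers):
Penrith vs Brixley: 0 for Penrith, 11 for Brixley — Brixley by 11–0.
Penrith vs Elsford: 8 to 3, Penrith.
Penrith vs Fairlea: 0 for Penrith, 11 for Fairlea — Fairlea by 11–0.
Brixley vs Elsford: 3+5+3 = 11 for Brixley, 0 for Elsford — Brixley by 11–0.
Brixley vs Fairlea: Brixley is ranked higher on 3+5 = 8 ballots, Fairlea on 3. Brixley wins 8–3.
Elsford vs Fairlea: 0 to 11, Fairlea.
Brixley defeats every rival head-to-head and is the Condorcet winner.

Brixley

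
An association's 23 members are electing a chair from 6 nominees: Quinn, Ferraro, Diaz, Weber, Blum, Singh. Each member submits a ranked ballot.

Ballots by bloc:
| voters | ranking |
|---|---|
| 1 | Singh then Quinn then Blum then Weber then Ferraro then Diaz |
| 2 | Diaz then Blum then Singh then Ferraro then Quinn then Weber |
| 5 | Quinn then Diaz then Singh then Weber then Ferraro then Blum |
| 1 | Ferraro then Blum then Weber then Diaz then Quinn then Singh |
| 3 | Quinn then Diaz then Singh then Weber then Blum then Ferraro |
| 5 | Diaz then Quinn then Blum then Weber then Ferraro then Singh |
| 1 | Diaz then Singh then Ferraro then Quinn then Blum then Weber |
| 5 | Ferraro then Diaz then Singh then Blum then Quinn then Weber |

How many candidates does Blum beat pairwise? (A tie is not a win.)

Blum against each rival (23 voters):
Blum vs Quinn: 2+1+5 = 8 for Blum, 15 for Quinn — Quinn by 15–8.
Blum vs Ferraro: 1+2+3+5 = 11 for Blum, 12 for Ferraro — Ferraro by 12–11.
Blum vs Diaz: 2 to 21, Diaz.
Blum vs Weber: Blum wins 15–8.
Blum vs Singh: 8 to 15, Singh.
Blum beats Weber; loses to Quinn, Ferraro, Diaz, Singh — 1 pairwise win.

1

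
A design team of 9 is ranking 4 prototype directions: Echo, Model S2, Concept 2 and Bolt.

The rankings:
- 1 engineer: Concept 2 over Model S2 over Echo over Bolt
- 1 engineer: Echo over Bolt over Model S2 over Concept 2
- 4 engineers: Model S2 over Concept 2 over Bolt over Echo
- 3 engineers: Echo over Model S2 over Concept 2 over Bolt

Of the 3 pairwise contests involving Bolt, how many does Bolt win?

0

Bolt against each rival (9 engineers):
Bolt vs Echo: Bolt is ranked higher on 4 ballots, Echo on 5. Echo wins 5–4.
Bolt vs Model S2: Model S2 wins 8–1.
Bolt vs Concept 2: Concept 2 wins 8–1.
Bolt beats no one; loses to Echo, Model S2, Concept 2 — 0 pairwise wins.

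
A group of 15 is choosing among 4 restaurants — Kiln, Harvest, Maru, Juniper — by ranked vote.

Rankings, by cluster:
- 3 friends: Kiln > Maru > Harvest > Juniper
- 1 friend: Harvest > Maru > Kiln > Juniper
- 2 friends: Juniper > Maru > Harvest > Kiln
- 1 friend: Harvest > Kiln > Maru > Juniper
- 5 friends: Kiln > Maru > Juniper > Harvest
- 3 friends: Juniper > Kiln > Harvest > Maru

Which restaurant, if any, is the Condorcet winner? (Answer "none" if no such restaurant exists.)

Check each pair by majority over 15 ballots:
Kiln vs Harvest: Kiln wins 11–4.
Kiln–Maru: Kiln 12–3.
Kiln–Juniper: Kiln 10–5.
Harvest–Maru: Maru 10–5.
Harvest–Juniper: Juniper 10–5.
Maru–Juniper: Maru 10–5.
Kiln wins every pairwise contest, so Kiln is the Condorcet winner.

Kiln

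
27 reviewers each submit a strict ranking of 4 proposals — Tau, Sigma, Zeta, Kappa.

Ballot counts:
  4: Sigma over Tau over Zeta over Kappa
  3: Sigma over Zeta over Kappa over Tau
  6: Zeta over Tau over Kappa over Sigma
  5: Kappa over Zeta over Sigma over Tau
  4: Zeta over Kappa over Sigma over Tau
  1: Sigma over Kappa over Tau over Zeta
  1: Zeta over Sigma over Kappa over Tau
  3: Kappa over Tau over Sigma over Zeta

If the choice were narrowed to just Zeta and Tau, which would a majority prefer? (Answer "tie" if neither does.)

Zeta

Ballots ranking Zeta above Tau: 3 + 6 + 5 + 4 + 1 = 19.
Ballots ranking Tau above Zeta: 27 − 19 = 8.
Zeta wins the head-to-head 19–8.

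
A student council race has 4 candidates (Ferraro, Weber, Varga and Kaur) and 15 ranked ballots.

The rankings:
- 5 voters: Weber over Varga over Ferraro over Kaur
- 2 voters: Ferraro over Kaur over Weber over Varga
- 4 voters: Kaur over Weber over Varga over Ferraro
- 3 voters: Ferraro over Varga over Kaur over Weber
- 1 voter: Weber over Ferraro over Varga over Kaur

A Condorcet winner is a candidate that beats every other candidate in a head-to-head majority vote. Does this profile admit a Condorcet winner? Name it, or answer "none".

Head-to-head results (15 voters):
Ferraro vs Weber: Weber wins 10–5.
Ferraro–Varga: Varga 9–6.
Ferraro vs Kaur: Ferraro, 11–4.
Weber vs Varga: Weber wins 12–3.
Weber vs Kaur: Kaur, 9–6.
Varga vs Kaur: Varga, 9–6.
Every candidate loses at least once (Ferraro loses to Weber; Weber loses to Kaur; Varga loses to Weber; Kaur loses to Ferraro). The majority relation contains the cycle Ferraro beats Kaur beats Weber beats Ferraro, so there is no Condorcet winner.

none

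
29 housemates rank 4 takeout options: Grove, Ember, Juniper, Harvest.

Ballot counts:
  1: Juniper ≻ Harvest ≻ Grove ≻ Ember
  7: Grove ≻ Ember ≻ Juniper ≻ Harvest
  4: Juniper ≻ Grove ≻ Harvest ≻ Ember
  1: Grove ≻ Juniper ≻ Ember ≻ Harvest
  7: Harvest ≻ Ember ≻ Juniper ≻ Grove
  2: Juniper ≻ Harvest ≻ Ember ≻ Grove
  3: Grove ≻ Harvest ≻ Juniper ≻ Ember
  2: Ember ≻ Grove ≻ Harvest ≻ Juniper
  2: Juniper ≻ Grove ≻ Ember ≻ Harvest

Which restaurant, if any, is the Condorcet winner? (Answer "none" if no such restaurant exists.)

Head-to-head results (29 friends):
Grove vs Ember: 1+7+4+1+3+2 = 18 for Grove, 11 for Ember — Grove by 18–11.
Grove vs Juniper: 13 to 16, Juniper.
Grove vs Harvest: Grove preferred on 7+4+1+3+2+2 = 19 ballots; Grove wins 19–10.
Ember vs Juniper: Ember is ranked higher on 7+7+2 = 16 ballots, Juniper on 13. Ember wins 16–13.
Ember vs Harvest: Ember preferred on 7+1+2+2 = 12 ballots; Harvest wins 17–12.
Juniper vs Harvest: Juniper is ranked higher on 1+7+4+1+2+2 = 17 ballots, Harvest on 12. Juniper wins 17–12.
Each restaurant drops at least one matchup (Grove loses to Juniper; Ember loses to Grove; Juniper loses to Ember; Harvest loses to Grove); the cycle Grove → Ember → Juniper → Grove rules out a Condorcet winner.

none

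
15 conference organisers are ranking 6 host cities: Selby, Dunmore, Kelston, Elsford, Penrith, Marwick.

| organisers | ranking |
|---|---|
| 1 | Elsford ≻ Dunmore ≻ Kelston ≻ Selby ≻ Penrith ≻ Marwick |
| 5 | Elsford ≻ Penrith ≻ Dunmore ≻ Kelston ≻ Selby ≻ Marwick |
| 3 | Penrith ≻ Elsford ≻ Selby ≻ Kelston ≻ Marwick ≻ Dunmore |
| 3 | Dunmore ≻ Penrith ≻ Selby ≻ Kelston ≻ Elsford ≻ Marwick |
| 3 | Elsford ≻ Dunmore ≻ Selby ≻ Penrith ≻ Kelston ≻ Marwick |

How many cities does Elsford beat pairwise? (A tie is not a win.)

5

Elsford against each rival (15 organisers):
Elsford vs Selby: 12 to 3, Elsford.
Elsford vs Dunmore: 1+5+3+3 = 12 for Elsford, 3 for Dunmore — Elsford by 12–3.
Elsford vs Kelston: 1+5+3+3 = 12 for Elsford, 3 for Kelston — Elsford by 12–3.
Elsford vs Penrith: Elsford preferred on 1+5+3 = 9 ballots; Elsford wins 9–6.
Elsford vs Marwick: Elsford, 15–0.
Elsford beats Selby, Dunmore, Kelston, Penrith, Marwick — 5 pairwise wins.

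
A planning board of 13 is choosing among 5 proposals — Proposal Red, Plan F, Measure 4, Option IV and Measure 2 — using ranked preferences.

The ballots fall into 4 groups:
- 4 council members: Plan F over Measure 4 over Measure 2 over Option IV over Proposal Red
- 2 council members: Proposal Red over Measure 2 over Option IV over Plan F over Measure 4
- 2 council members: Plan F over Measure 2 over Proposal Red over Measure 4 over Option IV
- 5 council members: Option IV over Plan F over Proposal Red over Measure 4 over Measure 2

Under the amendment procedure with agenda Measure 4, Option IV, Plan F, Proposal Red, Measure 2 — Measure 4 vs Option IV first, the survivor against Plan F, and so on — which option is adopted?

Round 1: Measure 4 vs Option IV — 6–7, Option IV advances.
Round 2: Option IV vs Plan F — 7–6, Option IV advances.
Round 3: Option IV vs Proposal Red — 9–4, Option IV advances.
Round 4: Option IV vs Measure 2 — 5–8, Measure 2 advances.
Measure 2 survives the agenda.

Measure 2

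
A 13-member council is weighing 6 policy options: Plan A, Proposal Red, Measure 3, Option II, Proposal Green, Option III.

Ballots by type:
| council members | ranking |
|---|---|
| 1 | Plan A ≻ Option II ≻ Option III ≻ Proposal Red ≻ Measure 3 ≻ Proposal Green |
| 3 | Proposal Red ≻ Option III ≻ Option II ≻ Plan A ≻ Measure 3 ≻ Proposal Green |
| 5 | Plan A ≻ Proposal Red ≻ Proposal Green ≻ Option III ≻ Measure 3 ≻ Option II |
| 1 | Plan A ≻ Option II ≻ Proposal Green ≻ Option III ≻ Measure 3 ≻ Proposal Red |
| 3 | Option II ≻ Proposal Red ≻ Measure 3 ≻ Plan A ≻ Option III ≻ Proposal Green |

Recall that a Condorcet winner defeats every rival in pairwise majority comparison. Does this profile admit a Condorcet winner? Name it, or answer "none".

Plan A

Pairwise majorities:
Plan A vs Proposal Red: Plan A preferred on 1+5+1 = 7 ballots; Plan A wins 7–6.
Plan A vs Measure 3: 1+3+5+1 = 10 for Plan A, 3 for Measure 3 — Plan A by 10–3.
Plan A vs Option II: 7 to 6, Plan A.
Plan A vs Proposal Green: Plan A preferred on 1+3+5+1+3 = 13 ballots; Plan A wins 13–0.
Plan A vs Option III: Plan A preferred on 1+5+1+3 = 10 ballots; Plan A wins 10–3.
Proposal Red vs Measure 3: Proposal Red is ranked higher on 1+3+5+3 = 12 ballots, Measure 3 on 1. Proposal Red wins 12–1.
Proposal Red vs Option II: 3+5 = 8 for Proposal Red, 5 for Option II — Proposal Red by 8–5.
Proposal Red vs Proposal Green: 12 to 1, Proposal Red.
Proposal Red vs Option III: 3+5+3 = 11 for Proposal Red, 2 for Option III — Proposal Red by 11–2.
Measure 3 vs Option II: 5 to 8, Option II.
Measure 3 vs Proposal Green: Measure 3 is ranked higher on 1+3+3 = 7 ballots, Proposal Green on 6. Measure 3 wins 7–6.
Measure 3 vs Option III: 3 for Measure 3, 10 for Option III — Option III by 10–3.
Option II vs Proposal Green: 1+3+1+3 = 8 for Option II, 5 for Proposal Green — Option II by 8–5.
Option II vs Option III: 1+1+3 = 5 for Option II, 8 for Option III — Option III by 8–5.
Proposal Green vs Option III: 5+1 = 6 for Proposal Green, 7 for Option III — Option III by 7–6.
Only Plan A has no losses; Plan A is the Condorcet winner.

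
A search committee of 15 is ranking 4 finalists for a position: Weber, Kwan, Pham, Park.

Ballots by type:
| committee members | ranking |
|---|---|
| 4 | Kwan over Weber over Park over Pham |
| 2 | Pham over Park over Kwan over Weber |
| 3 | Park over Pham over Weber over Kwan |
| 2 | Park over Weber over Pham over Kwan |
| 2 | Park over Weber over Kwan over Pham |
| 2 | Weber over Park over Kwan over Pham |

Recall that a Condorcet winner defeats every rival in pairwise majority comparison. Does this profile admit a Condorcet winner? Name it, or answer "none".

Park

Check each pair by majority over 15 ballots:
Weber vs Kwan: Weber wins 9–6.
Weber–Pham: Weber 10–5.
Weber vs Park: Park, 9–6.
Kwan–Pham: Kwan 8–7.
Kwan vs Park: Park, 11–4.
Pham vs Park: Park wins 13–2.
Park defeats every rival head-to-head and is the Condorcet winner.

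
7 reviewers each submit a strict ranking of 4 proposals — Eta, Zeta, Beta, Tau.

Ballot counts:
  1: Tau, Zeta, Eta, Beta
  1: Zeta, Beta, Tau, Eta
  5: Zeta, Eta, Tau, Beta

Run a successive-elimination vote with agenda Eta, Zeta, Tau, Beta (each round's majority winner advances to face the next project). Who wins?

Zeta

Round 1: Eta vs Zeta — 0–7, Zeta advances.
Round 2: Zeta vs Tau — 6–1, Zeta advances.
Round 3: Zeta vs Beta — 7–0, Zeta advances.
The agenda winner is Zeta.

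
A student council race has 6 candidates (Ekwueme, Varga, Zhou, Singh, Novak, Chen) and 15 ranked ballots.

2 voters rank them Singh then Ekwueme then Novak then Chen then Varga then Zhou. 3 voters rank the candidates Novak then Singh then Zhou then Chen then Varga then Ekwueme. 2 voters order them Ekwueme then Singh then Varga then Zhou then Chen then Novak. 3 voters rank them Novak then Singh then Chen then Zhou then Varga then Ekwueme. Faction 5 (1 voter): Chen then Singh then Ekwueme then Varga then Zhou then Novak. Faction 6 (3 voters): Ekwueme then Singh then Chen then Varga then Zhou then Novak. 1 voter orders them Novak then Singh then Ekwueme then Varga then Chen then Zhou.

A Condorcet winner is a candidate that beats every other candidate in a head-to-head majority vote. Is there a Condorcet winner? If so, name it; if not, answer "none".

Singh

Pairwise majorities:
Ekwueme vs Varga: Ekwueme, 9–6.
Ekwueme vs Zhou: Ekwueme, 9–6.
Ekwueme–Singh: Singh 10–5.
Ekwueme vs Novak: Ekwueme, 8–7.
Ekwueme vs Chen: Ekwueme, 8–7.
Varga vs Zhou: Varga, 9–6.
Varga vs Singh: Singh wins 15–0.
Varga vs Novak: Novak wins 9–6.
Varga–Chen: Chen 12–3.
Zhou–Singh: Singh 15–0.
Zhou vs Novak: Novak, 9–6.
Zhou vs Chen: Chen wins 10–5.
Singh vs Novak: Singh wins 8–7.
Singh vs Chen: Singh, 14–1.
Novak vs Chen: Novak wins 9–6.
Singh beats each of Ekwueme, Varga, Zhou, Novak, Chen — Singh is the Condorcet winner.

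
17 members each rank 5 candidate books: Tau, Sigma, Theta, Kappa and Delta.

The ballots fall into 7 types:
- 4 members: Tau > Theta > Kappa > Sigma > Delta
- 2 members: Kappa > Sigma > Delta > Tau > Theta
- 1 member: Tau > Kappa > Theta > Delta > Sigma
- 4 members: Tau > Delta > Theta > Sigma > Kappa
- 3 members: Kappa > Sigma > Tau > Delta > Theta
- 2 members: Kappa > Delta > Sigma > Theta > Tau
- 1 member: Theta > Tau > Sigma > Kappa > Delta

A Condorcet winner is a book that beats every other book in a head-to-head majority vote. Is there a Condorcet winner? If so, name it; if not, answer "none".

Tau

Check each pair by majority over 17 ballots:
Tau vs Sigma: Tau, 10–7.
Tau vs Theta: Tau, 14–3.
Tau–Kappa: Tau 10–7.
Tau vs Delta: Tau, 13–4.
Sigma vs Theta: 7 to 10, Theta.
Sigma–Kappa: Kappa 12–5.
Sigma vs Delta: Sigma, 10–7.
Theta vs Kappa: Theta, 9–8.
Theta–Delta: Delta 11–6.
Kappa vs Delta: 13 to 4, Kappa.
Tau defeats every rival head-to-head and is the Condorcet winner.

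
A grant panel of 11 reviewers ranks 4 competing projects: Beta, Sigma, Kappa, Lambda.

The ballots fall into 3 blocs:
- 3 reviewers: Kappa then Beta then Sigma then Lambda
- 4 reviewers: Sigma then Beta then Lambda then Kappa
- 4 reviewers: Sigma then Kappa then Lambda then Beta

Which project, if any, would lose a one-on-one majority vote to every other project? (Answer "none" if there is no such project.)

Lambda

Pairwise majorities:
Beta vs Sigma: 3 for Beta, 8 for Sigma — Sigma by 8–3.
Beta–Kappa: Kappa 7–4.
Beta vs Lambda: Beta wins 7–4.
Sigma vs Kappa: 4+4 = 8 for Sigma, 3 for Kappa — Sigma by 8–3.
Sigma vs Lambda: Sigma wins 11–0.
Kappa vs Lambda: Kappa is ranked higher on 3+4 = 7 ballots, Lambda on 4. Kappa wins 7–4.
Only Lambda has no wins; Lambda is the Condorcet loser.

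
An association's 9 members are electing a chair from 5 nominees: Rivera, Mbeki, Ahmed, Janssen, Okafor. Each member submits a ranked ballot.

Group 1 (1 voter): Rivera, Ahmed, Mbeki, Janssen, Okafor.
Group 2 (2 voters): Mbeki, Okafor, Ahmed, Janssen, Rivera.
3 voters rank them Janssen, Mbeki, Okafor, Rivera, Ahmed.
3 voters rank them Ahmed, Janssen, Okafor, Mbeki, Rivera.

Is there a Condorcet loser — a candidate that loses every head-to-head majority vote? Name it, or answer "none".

Head-to-head results (9 voters):
Rivera vs Mbeki: Mbeki wins 8–1.
Rivera vs Ahmed: Ahmed wins 5–4.
Rivera vs Janssen: Janssen wins 8–1.
Rivera–Okafor: Okafor 8–1.
Mbeki vs Ahmed: Mbeki, 5–4.
Mbeki vs Janssen: Janssen wins 6–3.
Mbeki vs Okafor: Mbeki is ranked higher on 1+2+3 = 6 ballots, Okafor on 3. Mbeki wins 6–3.
Ahmed vs Janssen: 6 to 3, Ahmed.
Ahmed vs Okafor: 4 to 5, Okafor.
Janssen vs Okafor: Janssen wins 7–2.
Rivera is beaten in every head-to-head and is the Condorcet loser.

Rivera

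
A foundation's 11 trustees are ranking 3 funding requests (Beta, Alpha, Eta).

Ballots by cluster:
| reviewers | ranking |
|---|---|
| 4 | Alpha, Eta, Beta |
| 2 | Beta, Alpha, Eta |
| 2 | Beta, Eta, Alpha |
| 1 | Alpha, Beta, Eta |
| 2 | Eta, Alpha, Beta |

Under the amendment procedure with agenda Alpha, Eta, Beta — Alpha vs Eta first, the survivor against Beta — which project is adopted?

Round 1: Alpha vs Eta — 7–4, Alpha advances.
Round 2: Alpha vs Beta — 7–4, Alpha advances.
Alpha survives the agenda.

Alpha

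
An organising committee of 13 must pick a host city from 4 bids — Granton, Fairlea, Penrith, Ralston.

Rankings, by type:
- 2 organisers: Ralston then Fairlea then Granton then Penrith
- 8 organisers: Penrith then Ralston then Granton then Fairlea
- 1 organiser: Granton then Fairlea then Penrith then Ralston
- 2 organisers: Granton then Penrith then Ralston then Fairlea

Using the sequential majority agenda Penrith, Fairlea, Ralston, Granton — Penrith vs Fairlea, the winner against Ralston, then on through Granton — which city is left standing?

Penrith

Round 1: Penrith vs Fairlea — 10–3, Penrith advances.
Round 2: Penrith vs Ralston — 11–2, Penrith advances.
Round 3: Penrith vs Granton — 8–5, Penrith advances.
The agenda winner is Penrith.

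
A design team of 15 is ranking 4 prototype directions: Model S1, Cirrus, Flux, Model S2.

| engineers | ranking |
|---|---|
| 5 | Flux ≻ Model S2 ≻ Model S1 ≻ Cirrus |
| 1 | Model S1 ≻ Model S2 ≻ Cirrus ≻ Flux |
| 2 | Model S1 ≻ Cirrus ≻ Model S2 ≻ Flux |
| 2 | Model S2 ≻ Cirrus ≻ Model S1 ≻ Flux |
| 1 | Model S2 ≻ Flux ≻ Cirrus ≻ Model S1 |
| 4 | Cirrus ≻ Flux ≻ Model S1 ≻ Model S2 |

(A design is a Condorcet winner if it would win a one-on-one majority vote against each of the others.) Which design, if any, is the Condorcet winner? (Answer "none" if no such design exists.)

none

Check each pair by majority over 15 ballots:
Model S1–Cirrus: Model S1 8–7.
Model S1–Flux: Flux 10–5.
Model S1–Model S2: Model S2 8–7.
Cirrus vs Flux: Cirrus wins 9–6.
Cirrus vs Model S2: Model S2, 9–6.
Flux vs Model S2: Flux, 9–6.
No design is unbeaten: Model S1 loses to Flux; Cirrus loses to Model S1; Flux loses to Cirrus; Model S2 loses to Flux. In particular Model S1 > Cirrus > Flux > Model S1 is a majority cycle — no Condorcet winner exists.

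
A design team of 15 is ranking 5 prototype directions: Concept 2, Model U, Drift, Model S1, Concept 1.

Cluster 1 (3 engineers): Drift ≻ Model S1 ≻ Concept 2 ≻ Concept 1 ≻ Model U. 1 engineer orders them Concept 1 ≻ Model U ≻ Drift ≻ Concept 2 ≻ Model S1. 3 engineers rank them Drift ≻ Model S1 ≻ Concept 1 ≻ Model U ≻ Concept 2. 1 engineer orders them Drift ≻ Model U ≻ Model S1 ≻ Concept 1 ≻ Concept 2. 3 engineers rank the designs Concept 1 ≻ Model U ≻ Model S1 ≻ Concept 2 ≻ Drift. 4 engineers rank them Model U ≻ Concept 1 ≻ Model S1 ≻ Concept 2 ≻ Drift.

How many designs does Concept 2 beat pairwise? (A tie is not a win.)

0

Concept 2 against each rival (15 engineers):
Concept 2 vs Model U: 3 to 12, Model U.
Concept 2 vs Drift: Drift, 8–7.
Concept 2 vs Model S1: Model S1, 14–1.
Concept 2–Concept 1: Concept 1 12–3.
Concept 2 beats no one; loses to Model U, Drift, Model S1, Concept 1 — 0 pairwise wins.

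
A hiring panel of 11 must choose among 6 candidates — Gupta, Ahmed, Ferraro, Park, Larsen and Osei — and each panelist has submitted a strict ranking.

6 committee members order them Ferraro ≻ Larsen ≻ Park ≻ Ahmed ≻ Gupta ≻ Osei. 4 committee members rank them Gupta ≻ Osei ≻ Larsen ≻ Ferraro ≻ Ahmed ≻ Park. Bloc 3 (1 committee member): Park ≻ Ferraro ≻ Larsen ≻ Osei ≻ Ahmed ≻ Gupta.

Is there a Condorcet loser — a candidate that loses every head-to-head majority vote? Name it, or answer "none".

Osei

Head-to-head results (11 committee members):
Gupta–Ahmed: Ahmed 7–4.
Gupta vs Ferraro: 4 for Gupta, 7 for Ferraro — Ferraro by 7–4.
Gupta–Park: Park 7–4.
Gupta vs Larsen: Larsen, 7–4.
Gupta vs Osei: Gupta wins 10–1.
Ahmed vs Ferraro: Ferraro wins 11–0.
Ahmed vs Park: Ahmed preferred on 4 ballots; Park wins 7–4.
Ahmed–Larsen: Larsen 11–0.
Ahmed vs Osei: Ahmed, 6–5.
Ferraro vs Park: Ferraro, 10–1.
Ferraro–Larsen: Ferraro 7–4.
Ferraro vs Osei: Ferraro, 7–4.
Park vs Larsen: Park preferred on 1 ballot; Larsen wins 10–1.
Park vs Osei: Park wins 7–4.
Larsen vs Osei: 6+1 = 7 for Larsen, 4 for Osei — Larsen by 7–4.
Osei is beaten in every head-to-head and is the Condorcet loser.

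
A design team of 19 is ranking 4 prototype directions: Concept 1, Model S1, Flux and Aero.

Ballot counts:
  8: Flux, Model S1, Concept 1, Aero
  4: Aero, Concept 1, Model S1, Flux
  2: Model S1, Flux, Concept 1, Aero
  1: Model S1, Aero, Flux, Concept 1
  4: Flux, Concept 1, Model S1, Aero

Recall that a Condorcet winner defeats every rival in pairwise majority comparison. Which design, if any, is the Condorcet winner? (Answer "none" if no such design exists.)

Check each pair by majority over 19 ballots:
Concept 1 vs Model S1: Model S1 wins 11–8.
Concept 1 vs Flux: Flux wins 15–4.
Concept 1 vs Aero: Concept 1 wins 14–5.
Model S1–Flux: Flux 12–7.
Model S1 vs Aero: Model S1, 15–4.
Flux vs Aero: Flux wins 14–5.
Only Flux has no losses; Flux is the Condorcet winner.

Flux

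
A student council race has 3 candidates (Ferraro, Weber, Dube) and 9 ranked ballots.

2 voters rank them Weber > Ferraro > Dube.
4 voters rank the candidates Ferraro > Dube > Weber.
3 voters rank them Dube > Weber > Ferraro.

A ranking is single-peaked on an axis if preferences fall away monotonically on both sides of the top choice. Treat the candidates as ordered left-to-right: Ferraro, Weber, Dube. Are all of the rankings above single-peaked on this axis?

Axis positions: Ferraro=1, Weber=2, Dube=3.
Faction 1 (peak Weber at position 2): ranking walks positions 2-1-3, expanding outward from the peak — single-peaked.
Faction 2: ranking walks positions 1-3-2; Dube is ranked above Weber even though Weber lies between Dube and the peak Ferraro on the axis — preferences dip and rise again. Not single-peaked.
Faction 3 (peak Dube at position 3): ranking walks positions 3-2-1, expanding outward from the peak — single-peaked.
Faction 2 violates single-peakedness, so the profile is not single-peaked on this axis.

no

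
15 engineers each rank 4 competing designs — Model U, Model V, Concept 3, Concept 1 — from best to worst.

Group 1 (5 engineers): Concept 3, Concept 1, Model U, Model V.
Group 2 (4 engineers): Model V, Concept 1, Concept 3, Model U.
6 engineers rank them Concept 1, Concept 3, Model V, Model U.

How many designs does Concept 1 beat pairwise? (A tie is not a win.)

Concept 1 against each rival (15 engineers):
Concept 1 vs Model U: Concept 1, 15–0.
Concept 1 vs Model V: Concept 1 wins 11–4.
Concept 1–Concept 3: Concept 1 10–5.
Concept 1 beats Model U, Model V, Concept 3 — 3 pairwise wins.

3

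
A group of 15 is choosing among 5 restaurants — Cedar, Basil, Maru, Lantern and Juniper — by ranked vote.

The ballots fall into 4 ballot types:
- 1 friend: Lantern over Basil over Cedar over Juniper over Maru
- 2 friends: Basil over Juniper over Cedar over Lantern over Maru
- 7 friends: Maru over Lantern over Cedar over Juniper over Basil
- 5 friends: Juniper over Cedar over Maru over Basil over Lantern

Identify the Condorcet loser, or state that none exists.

Head-to-head results (15 friends):
Cedar vs Basil: Cedar preferred on 7+5 = 12 ballots; Cedar wins 12–3.
Cedar vs Maru: Cedar preferred on 1+2+5 = 8 ballots; Cedar wins 8–7.
Cedar vs Lantern: 2+5 = 7 for Cedar, 8 for Lantern — Lantern by 8–7.
Cedar vs Juniper: 8 to 7, Cedar.
Basil vs Maru: Basil is ranked higher on 1+2 = 3 ballots, Maru on 12. Maru wins 12–3.
Basil vs Lantern: Basil is ranked higher on 2+5 = 7 ballots, Lantern on 8. Lantern wins 8–7.
Basil vs Juniper: 1+2 = 3 for Basil, 12 for Juniper — Juniper by 12–3.
Maru vs Lantern: 7+5 = 12 for Maru, 3 for Lantern — Maru by 12–3.
Maru vs Juniper: Maru is ranked higher on 7 ballots, Juniper on 8. Juniper wins 8–7.
Lantern–Juniper: Lantern 8–7.
Basil is beaten in every head-to-head and is the Condorcet loser.

Basil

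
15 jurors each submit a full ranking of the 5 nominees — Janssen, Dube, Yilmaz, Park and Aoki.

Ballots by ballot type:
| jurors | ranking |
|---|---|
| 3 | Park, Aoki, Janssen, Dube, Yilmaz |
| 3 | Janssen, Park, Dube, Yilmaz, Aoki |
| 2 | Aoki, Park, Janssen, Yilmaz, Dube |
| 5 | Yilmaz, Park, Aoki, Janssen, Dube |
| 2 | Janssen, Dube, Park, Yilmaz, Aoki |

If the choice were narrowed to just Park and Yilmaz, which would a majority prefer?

Ballots ranking Park above Yilmaz: 3 + 3 + 2 + 2 = 10.
Ballots ranking Yilmaz above Park: 15 − 10 = 5.
Park wins the head-to-head 10–5.

Park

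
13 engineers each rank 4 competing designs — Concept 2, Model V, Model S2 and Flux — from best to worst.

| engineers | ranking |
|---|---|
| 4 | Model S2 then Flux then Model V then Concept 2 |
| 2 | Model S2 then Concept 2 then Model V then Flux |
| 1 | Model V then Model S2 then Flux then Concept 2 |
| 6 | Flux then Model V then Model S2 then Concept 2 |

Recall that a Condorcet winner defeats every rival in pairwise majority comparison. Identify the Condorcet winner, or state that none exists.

none

Head-to-head results (13 engineers):
Concept 2 vs Model V: Concept 2 is ranked higher on 2 ballots, Model V on 11. Model V wins 11–2.
Concept 2 vs Model S2: Concept 2 is ranked higher on 0 ballots, Model S2 on 13. Model S2 wins 13–0.
Concept 2 vs Flux: 2 for Concept 2, 11 for Flux — Flux by 11–2.
Model V vs Model S2: 7 to 6, Model V.
Model V vs Flux: 2+1 = 3 for Model V, 10 for Flux — Flux by 10–3.
Model S2 vs Flux: Model S2 is ranked higher on 4+2+1 = 7 ballots, Flux on 6. Model S2 wins 7–6.
No design is unbeaten: Concept 2 loses to Model V; Model V loses to Flux; Model S2 loses to Model V; Flux loses to Model S2. In particular Model V → Model S2 → Flux → Model V is a majority cycle — no Condorcet winner exists.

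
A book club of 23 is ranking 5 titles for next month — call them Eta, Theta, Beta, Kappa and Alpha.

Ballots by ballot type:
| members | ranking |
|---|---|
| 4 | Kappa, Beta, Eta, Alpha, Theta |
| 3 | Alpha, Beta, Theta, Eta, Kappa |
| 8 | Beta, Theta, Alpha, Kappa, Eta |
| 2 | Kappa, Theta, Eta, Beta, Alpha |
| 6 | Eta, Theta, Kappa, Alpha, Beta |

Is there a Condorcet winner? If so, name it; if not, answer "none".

none

Head-to-head results (23 members):
Eta vs Theta: Eta preferred on 4+6 = 10 ballots; Theta wins 13–10.
Eta–Beta: Beta 15–8.
Eta vs Kappa: 3+6 = 9 for Eta, 14 for Kappa — Kappa by 14–9.
Eta vs Alpha: 12 to 11, Eta.
Theta–Beta: Beta 15–8.
Theta vs Kappa: Theta preferred on 3+8+6 = 17 ballots; Theta wins 17–6.
Theta vs Alpha: Theta preferred on 8+2+6 = 16 ballots; Theta wins 16–7.
Beta vs Kappa: Beta is ranked higher on 3+8 = 11 ballots, Kappa on 12. Kappa wins 12–11.
Beta–Alpha: Beta 14–9.
Kappa vs Alpha: 12 to 11, Kappa.
Each book drops at least one matchup (Eta loses to Theta; Theta loses to Beta; Beta loses to Kappa; Kappa loses to Theta; Alpha loses to Eta); the cycle Theta beats Kappa beats Beta beats Theta rules out a Condorcet winner.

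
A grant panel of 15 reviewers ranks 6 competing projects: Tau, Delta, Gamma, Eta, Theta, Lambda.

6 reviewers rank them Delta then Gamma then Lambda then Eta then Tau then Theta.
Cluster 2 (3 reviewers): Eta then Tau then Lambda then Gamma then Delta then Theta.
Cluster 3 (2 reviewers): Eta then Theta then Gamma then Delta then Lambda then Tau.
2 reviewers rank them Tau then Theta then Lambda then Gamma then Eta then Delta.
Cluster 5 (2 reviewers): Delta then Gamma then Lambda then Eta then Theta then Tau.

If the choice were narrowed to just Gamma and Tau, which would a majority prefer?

Ballots ranking Gamma above Tau: 6 + 2 + 2 = 10.
Ballots ranking Tau above Gamma: 15 − 10 = 5.
Gamma wins the head-to-head 10–5.

Gamma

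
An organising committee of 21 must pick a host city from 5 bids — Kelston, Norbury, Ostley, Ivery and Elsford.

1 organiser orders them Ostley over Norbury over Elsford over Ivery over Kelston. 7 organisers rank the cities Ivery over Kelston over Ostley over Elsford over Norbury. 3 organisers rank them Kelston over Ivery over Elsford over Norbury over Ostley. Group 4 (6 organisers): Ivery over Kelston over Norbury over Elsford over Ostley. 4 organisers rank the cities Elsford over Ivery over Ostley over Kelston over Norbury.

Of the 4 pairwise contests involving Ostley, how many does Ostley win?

Ostley against each rival (21 organisers):
Ostley vs Kelston: Kelston wins 16–5.
Ostley vs Norbury: Ostley wins 12–9.
Ostley vs Ivery: 1 for Ostley, 20 for Ivery — Ivery by 20–1.
Ostley–Elsford: Elsford 13–8.
Ostley beats Norbury; loses to Kelston, Ivery, Elsford — 1 pairwise win.

1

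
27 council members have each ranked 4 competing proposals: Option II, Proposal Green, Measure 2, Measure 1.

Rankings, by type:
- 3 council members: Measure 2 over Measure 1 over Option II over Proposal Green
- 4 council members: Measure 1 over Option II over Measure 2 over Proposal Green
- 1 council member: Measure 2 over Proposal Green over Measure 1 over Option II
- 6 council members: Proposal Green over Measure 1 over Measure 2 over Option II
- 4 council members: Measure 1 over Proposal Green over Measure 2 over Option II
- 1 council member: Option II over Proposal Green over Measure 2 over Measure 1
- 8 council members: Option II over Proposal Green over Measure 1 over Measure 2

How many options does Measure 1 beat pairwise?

2

Measure 1 against each rival (27 council members):
Measure 1 vs Option II: Measure 1 is ranked higher on 3+4+1+6+4 = 18 ballots, Option II on 9. Measure 1 wins 18–9.
Measure 1 vs Proposal Green: Measure 1 preferred on 3+4+4 = 11 ballots; Proposal Green wins 16–11.
Measure 1 vs Measure 2: Measure 1, 22–5.
Measure 1 beats Option II, Measure 2; loses to Proposal Green — 2 pairwise wins.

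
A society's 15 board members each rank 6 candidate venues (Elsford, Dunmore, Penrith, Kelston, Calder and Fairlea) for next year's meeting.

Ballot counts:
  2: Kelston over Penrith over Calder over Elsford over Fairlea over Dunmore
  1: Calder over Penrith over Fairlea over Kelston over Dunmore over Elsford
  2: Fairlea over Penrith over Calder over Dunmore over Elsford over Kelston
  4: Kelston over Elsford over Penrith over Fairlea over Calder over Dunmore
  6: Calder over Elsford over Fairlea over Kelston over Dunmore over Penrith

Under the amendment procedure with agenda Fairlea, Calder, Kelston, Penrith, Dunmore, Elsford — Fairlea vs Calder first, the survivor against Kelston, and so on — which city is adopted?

Round 1: Fairlea vs Calder — 6–9, Calder advances.
Round 2: Calder vs Kelston — 9–6, Calder advances.
Round 3: Calder vs Penrith — 7–8, Penrith advances.
Round 4: Penrith vs Dunmore — 9–6, Penrith advances.
Round 5: Penrith vs Elsford — 5–10, Elsford advances.
The agenda winner is Elsford.

Elsford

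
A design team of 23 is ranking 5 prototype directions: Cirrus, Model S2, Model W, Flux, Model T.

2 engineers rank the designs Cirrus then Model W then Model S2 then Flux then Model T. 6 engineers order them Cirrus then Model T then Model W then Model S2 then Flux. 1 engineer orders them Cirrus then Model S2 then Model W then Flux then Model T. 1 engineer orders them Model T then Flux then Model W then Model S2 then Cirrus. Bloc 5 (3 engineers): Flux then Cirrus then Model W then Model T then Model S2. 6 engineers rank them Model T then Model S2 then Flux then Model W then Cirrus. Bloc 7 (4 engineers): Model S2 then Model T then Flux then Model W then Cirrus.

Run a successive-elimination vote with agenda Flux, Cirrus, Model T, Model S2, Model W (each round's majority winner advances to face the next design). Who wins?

Round 1: Flux vs Cirrus — 14–9, Flux advances.
Round 2: Flux vs Model T — 6–17, Model T advances.
Round 3: Model T vs Model S2 — 16–7, Model T advances.
Round 4: Model T vs Model W — 17–6, Model T advances.
The agenda winner is Model T.

Model T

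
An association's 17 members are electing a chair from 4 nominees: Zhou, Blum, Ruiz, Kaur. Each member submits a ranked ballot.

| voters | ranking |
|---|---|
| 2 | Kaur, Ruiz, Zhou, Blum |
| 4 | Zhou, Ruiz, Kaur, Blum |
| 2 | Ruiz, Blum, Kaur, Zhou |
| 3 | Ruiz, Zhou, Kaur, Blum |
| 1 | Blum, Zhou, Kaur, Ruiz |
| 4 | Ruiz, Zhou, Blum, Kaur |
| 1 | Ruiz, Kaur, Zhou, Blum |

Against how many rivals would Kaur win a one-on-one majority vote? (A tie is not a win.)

1

Kaur against each rival (17 voters):
Kaur vs Zhou: 5 to 12, Zhou.
Kaur vs Blum: Kaur preferred on 2+4+3+1 = 10 ballots; Kaur wins 10–7.
Kaur–Ruiz: Ruiz 14–3.
Kaur beats Blum; loses to Zhou, Ruiz — 1 pairwise win.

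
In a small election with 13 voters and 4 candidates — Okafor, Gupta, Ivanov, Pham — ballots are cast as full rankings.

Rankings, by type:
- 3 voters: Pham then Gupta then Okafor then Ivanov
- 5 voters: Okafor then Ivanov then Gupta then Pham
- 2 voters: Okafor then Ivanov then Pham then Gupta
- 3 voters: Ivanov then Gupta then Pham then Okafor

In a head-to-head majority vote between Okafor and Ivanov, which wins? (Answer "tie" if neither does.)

Ballots ranking Okafor above Ivanov: 3 + 5 + 2 = 10.
Ballots ranking Ivanov above Okafor: 13 − 10 = 3.
Okafor wins the head-to-head 10–3.

Okafor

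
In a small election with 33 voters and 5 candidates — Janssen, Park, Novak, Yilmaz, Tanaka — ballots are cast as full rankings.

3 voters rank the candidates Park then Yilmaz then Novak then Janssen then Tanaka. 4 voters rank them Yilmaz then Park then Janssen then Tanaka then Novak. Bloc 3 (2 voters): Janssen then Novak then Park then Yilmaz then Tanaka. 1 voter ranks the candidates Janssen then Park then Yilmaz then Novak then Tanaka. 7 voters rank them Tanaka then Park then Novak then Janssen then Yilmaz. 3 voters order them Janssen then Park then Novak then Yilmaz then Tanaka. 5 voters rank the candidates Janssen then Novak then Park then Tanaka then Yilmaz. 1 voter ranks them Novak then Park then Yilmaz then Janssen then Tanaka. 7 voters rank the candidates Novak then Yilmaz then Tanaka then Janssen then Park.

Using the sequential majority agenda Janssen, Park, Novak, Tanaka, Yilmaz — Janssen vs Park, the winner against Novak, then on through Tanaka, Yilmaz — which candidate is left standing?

Round 1: Janssen vs Park — 18–15, Janssen advances.
Round 2: Janssen vs Novak — 15–18, Novak advances.
Round 3: Novak vs Tanaka — 22–11, Novak advances.
Round 4: Novak vs Yilmaz — 25–8, Novak advances.
The agenda winner is Novak.

Novak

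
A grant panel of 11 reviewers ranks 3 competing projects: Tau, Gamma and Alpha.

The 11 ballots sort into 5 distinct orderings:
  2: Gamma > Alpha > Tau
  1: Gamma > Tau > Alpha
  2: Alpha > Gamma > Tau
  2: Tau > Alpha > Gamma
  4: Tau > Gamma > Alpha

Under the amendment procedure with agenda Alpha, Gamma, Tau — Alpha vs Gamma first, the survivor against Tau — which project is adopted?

Round 1: Alpha vs Gamma — 4–7, Gamma advances.
Round 2: Gamma vs Tau — 5–6, Tau advances.
Tau survives the agenda.

Tau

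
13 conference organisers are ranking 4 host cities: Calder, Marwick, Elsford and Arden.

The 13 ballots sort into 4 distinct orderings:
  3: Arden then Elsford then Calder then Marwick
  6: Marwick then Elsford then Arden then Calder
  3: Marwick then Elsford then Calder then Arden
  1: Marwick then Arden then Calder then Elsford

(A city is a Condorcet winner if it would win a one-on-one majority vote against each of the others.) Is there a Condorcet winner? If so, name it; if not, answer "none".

Check each pair by majority over 13 ballots:
Calder vs Marwick: Calder preferred on 3 ballots; Marwick wins 10–3.
Calder vs Elsford: 1 for Calder, 12 for Elsford — Elsford by 12–1.
Calder vs Arden: Calder is ranked higher on 3 ballots, Arden on 10. Arden wins 10–3.
Marwick vs Elsford: Marwick preferred on 6+3+1 = 10 ballots; Marwick wins 10–3.
Marwick vs Arden: 6+3+1 = 10 for Marwick, 3 for Arden — Marwick by 10–3.
Elsford vs Arden: Elsford preferred on 6+3 = 9 ballots; Elsford wins 9–4.
Marwick wins every pairwise contest, so Marwick is the Condorcet winner.

Marwick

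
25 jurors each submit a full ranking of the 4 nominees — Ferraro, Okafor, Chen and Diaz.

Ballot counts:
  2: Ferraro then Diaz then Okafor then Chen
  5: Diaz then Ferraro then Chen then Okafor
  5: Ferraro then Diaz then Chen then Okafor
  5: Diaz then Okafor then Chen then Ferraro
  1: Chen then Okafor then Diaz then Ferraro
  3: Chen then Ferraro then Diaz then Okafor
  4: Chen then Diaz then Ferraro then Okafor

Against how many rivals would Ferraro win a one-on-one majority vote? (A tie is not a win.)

1

Ferraro against each rival (25 jurors):
Ferraro vs Okafor: 19 to 6, Ferraro.
Ferraro vs Chen: Ferraro preferred on 2+5+5 = 12 ballots; Chen wins 13–12.
Ferraro vs Diaz: Diaz, 15–10.
Ferraro beats Okafor; loses to Chen, Diaz — 1 pairwise win.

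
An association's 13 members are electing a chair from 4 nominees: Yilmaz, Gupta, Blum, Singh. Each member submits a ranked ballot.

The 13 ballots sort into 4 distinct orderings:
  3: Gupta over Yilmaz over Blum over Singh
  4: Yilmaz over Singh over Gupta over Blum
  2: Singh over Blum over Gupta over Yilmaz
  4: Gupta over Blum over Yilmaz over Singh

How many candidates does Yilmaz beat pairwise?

2

Yilmaz against each rival (13 voters):
Yilmaz–Gupta: Gupta 9–4.
Yilmaz vs Blum: Yilmaz wins 7–6.
Yilmaz vs Singh: Yilmaz wins 11–2.
Yilmaz beats Blum, Singh; loses to Gupta — 2 pairwise wins.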